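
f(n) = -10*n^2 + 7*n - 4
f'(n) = 7 - 20*n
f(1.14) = -9.02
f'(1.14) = -15.80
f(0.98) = -6.74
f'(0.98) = -12.60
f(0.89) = -5.69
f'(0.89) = -10.80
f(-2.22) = -68.82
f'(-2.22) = 51.40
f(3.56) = -105.82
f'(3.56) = -64.20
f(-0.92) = -18.90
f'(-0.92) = 25.40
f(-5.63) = -360.38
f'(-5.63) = 119.60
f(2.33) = -41.98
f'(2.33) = -39.60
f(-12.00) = -1528.00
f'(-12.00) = 247.00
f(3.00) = -73.00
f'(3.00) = -53.00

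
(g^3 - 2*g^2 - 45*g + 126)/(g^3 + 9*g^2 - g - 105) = (g - 6)/(g + 5)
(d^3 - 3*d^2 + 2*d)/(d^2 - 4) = d*(d - 1)/(d + 2)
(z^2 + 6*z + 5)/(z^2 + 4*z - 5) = (z + 1)/(z - 1)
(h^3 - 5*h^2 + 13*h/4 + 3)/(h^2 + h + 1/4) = (2*h^2 - 11*h + 12)/(2*h + 1)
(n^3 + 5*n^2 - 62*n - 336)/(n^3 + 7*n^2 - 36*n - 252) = (n - 8)/(n - 6)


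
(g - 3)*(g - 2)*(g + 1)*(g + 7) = g^4 + 3*g^3 - 27*g^2 + 13*g + 42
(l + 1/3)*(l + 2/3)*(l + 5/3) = l^3 + 8*l^2/3 + 17*l/9 + 10/27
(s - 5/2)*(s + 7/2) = s^2 + s - 35/4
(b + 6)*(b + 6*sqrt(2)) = b^2 + 6*b + 6*sqrt(2)*b + 36*sqrt(2)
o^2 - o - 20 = (o - 5)*(o + 4)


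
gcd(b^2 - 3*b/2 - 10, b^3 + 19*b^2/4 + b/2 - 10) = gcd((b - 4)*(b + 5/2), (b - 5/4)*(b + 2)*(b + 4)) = 1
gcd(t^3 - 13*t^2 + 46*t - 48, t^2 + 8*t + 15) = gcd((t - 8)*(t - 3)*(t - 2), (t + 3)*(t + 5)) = 1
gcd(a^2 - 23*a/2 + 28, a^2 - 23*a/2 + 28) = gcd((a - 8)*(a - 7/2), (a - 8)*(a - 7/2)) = a^2 - 23*a/2 + 28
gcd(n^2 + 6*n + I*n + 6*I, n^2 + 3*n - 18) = n + 6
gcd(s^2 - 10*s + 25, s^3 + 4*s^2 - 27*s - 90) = s - 5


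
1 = 1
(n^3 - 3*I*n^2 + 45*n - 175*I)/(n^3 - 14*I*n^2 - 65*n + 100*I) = (n + 7*I)/(n - 4*I)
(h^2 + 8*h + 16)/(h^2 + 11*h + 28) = (h + 4)/(h + 7)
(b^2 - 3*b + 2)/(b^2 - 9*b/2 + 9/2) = 2*(b^2 - 3*b + 2)/(2*b^2 - 9*b + 9)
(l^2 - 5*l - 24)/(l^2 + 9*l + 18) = (l - 8)/(l + 6)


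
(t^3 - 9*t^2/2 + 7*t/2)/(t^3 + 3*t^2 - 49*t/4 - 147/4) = 2*t*(t - 1)/(2*t^2 + 13*t + 21)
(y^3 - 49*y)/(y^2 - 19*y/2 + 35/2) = 2*y*(y + 7)/(2*y - 5)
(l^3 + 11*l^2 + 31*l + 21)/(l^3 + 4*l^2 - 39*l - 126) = (l + 1)/(l - 6)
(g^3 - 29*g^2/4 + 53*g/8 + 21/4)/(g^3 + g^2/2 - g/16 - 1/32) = 4*(4*g^2 - 31*g + 42)/(16*g^2 - 1)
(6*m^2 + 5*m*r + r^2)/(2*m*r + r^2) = (3*m + r)/r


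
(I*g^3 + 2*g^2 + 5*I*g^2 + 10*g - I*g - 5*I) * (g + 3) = I*g^4 + 2*g^3 + 8*I*g^3 + 16*g^2 + 14*I*g^2 + 30*g - 8*I*g - 15*I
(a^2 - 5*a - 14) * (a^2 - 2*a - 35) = a^4 - 7*a^3 - 39*a^2 + 203*a + 490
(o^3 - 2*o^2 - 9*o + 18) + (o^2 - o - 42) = o^3 - o^2 - 10*o - 24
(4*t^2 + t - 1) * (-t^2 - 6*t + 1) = -4*t^4 - 25*t^3 - t^2 + 7*t - 1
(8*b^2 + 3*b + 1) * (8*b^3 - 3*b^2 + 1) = 64*b^5 - b^3 + 5*b^2 + 3*b + 1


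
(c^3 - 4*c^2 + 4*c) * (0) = 0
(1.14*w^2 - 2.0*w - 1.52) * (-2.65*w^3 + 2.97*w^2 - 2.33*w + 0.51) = -3.021*w^5 + 8.6858*w^4 - 4.5682*w^3 + 0.727*w^2 + 2.5216*w - 0.7752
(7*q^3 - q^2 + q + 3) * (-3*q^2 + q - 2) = -21*q^5 + 10*q^4 - 18*q^3 - 6*q^2 + q - 6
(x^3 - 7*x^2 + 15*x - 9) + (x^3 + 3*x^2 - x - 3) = 2*x^3 - 4*x^2 + 14*x - 12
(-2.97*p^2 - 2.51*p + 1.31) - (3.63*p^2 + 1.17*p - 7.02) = -6.6*p^2 - 3.68*p + 8.33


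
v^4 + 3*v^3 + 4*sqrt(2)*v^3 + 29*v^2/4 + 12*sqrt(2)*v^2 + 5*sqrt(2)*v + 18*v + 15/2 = (v + 1/2)*(v + 5/2)*(v + sqrt(2))*(v + 3*sqrt(2))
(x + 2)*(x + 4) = x^2 + 6*x + 8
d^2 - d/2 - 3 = (d - 2)*(d + 3/2)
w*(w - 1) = w^2 - w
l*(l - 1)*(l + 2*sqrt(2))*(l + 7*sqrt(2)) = l^4 - l^3 + 9*sqrt(2)*l^3 - 9*sqrt(2)*l^2 + 28*l^2 - 28*l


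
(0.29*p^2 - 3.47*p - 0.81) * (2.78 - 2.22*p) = -0.6438*p^3 + 8.5096*p^2 - 7.8484*p - 2.2518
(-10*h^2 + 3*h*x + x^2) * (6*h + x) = -60*h^3 + 8*h^2*x + 9*h*x^2 + x^3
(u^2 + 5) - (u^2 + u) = 5 - u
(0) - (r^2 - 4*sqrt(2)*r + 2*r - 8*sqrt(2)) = -r^2 - 2*r + 4*sqrt(2)*r + 8*sqrt(2)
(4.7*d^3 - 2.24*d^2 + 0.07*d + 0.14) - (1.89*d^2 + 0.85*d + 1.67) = 4.7*d^3 - 4.13*d^2 - 0.78*d - 1.53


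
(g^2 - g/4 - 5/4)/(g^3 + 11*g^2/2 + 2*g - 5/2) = (4*g - 5)/(2*(2*g^2 + 9*g - 5))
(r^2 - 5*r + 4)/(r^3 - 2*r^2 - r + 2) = (r - 4)/(r^2 - r - 2)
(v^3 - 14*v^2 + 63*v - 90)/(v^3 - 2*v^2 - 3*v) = (v^2 - 11*v + 30)/(v*(v + 1))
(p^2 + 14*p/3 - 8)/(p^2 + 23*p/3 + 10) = (3*p - 4)/(3*p + 5)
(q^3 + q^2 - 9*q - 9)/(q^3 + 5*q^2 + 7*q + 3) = (q - 3)/(q + 1)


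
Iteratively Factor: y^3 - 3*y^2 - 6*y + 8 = (y - 1)*(y^2 - 2*y - 8) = (y - 4)*(y - 1)*(y + 2)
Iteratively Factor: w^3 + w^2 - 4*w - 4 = (w + 1)*(w^2 - 4) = (w + 1)*(w + 2)*(w - 2)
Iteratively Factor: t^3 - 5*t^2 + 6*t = (t - 2)*(t^2 - 3*t) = t*(t - 2)*(t - 3)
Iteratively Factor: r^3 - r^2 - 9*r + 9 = (r - 3)*(r^2 + 2*r - 3) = (r - 3)*(r - 1)*(r + 3)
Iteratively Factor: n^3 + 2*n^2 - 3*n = (n)*(n^2 + 2*n - 3) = n*(n - 1)*(n + 3)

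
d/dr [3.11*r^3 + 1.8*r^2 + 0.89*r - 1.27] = 9.33*r^2 + 3.6*r + 0.89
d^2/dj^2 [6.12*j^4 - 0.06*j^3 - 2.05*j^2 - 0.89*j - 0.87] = 73.44*j^2 - 0.36*j - 4.1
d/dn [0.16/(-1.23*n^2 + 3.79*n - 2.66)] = (0.3936*n - 0.6064)/(1.23*n^2 - 3.79*n + 2.66)^2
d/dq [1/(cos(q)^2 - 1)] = 2*cos(q)/sin(q)^3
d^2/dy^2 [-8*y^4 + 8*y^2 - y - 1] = 16 - 96*y^2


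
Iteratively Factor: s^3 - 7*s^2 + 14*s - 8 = (s - 1)*(s^2 - 6*s + 8) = (s - 2)*(s - 1)*(s - 4)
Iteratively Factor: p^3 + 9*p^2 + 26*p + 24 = (p + 3)*(p^2 + 6*p + 8) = (p + 3)*(p + 4)*(p + 2)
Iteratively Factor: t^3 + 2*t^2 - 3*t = (t + 3)*(t^2 - t) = (t - 1)*(t + 3)*(t)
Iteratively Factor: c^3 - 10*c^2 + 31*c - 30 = (c - 2)*(c^2 - 8*c + 15) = (c - 3)*(c - 2)*(c - 5)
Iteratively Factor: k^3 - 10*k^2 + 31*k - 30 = (k - 5)*(k^2 - 5*k + 6) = (k - 5)*(k - 3)*(k - 2)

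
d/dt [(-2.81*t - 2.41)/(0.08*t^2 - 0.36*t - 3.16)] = (0.2248*t^2 + 0.3856*t + 8.012)/(0.0064*t^4 - 0.0576*t^3 - 0.376*t^2 + 2.2752*t + 9.9856)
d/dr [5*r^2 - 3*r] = 10*r - 3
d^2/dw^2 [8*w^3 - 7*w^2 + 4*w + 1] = 48*w - 14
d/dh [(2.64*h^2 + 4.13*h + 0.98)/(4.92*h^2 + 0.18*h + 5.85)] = (-19.8444*h^2 + 21.2448*h + 23.9841)/(24.2064*h^4 + 1.7712*h^3 + 57.5964*h^2 + 2.106*h + 34.2225)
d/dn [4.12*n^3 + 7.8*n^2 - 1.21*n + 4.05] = 12.36*n^2 + 15.6*n - 1.21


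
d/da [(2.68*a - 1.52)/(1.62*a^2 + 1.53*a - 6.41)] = (-4.3416*a^2 + 4.9248*a - 14.8532)/(2.6244*a^4 + 4.9572*a^3 - 18.4275*a^2 - 19.6146*a + 41.0881)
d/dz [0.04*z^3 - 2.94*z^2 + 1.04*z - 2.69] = 0.12*z^2 - 5.88*z + 1.04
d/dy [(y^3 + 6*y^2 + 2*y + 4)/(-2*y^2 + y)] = 2*(-y^4 + y^3 + 5*y^2 + 8*y - 2)/(y^2*(4*y^2 - 4*y + 1))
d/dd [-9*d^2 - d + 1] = -18*d - 1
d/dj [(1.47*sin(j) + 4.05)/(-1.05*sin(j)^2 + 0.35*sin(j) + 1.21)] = (1.5435*sin(j)^2 + 8.505*sin(j) + 0.3612)*cos(j)/(1.1025*sin(j)^4 - 0.735*sin(j)^3 - 2.4185*sin(j)^2 + 0.847*sin(j) + 1.4641)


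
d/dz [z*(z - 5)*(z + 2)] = 3*z^2 - 6*z - 10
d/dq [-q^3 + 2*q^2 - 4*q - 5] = -3*q^2 + 4*q - 4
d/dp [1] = 0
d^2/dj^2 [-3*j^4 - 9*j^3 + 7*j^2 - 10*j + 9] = -36*j^2 - 54*j + 14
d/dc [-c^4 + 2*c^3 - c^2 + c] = -4*c^3 + 6*c^2 - 2*c + 1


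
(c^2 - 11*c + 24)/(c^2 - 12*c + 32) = (c - 3)/(c - 4)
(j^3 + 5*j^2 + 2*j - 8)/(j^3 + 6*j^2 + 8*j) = (j - 1)/j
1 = 1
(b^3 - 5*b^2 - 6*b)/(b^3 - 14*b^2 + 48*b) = (b + 1)/(b - 8)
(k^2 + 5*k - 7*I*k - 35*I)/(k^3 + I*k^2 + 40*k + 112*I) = (k + 5)/(k^2 + 8*I*k - 16)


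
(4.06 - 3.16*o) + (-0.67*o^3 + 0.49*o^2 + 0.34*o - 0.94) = -0.67*o^3 + 0.49*o^2 - 2.82*o + 3.12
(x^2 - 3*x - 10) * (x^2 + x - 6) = x^4 - 2*x^3 - 19*x^2 + 8*x + 60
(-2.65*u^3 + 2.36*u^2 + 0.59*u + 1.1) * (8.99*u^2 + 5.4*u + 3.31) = -23.8235*u^5 + 6.9064*u^4 + 9.2766*u^3 + 20.8866*u^2 + 7.8929*u + 3.641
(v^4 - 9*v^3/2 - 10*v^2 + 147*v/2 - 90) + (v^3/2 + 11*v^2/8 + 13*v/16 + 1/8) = v^4 - 4*v^3 - 69*v^2/8 + 1189*v/16 - 719/8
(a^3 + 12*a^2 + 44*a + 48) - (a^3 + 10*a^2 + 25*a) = 2*a^2 + 19*a + 48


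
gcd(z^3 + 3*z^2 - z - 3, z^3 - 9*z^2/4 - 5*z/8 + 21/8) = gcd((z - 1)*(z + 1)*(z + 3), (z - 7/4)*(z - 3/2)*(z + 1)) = z + 1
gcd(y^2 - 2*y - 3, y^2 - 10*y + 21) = y - 3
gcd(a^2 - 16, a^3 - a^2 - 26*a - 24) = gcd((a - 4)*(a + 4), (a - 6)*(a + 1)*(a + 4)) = a + 4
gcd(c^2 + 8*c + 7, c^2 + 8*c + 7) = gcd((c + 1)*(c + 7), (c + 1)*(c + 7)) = c^2 + 8*c + 7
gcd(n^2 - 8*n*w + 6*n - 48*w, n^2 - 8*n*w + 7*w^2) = 1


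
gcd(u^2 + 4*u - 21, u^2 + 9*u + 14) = u + 7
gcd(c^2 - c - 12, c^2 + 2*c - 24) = c - 4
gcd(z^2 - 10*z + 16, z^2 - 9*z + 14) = z - 2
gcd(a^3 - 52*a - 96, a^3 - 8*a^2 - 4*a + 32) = a^2 - 6*a - 16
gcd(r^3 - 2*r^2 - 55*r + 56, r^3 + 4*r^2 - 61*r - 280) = r^2 - r - 56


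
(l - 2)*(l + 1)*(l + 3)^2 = l^4 + 5*l^3 + l^2 - 21*l - 18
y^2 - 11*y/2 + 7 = (y - 7/2)*(y - 2)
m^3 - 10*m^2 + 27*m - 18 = (m - 6)*(m - 3)*(m - 1)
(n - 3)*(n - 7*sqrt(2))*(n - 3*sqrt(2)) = n^3 - 10*sqrt(2)*n^2 - 3*n^2 + 42*n + 30*sqrt(2)*n - 126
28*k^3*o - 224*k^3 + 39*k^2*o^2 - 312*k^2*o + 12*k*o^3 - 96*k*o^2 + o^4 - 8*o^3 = (k + o)*(4*k + o)*(7*k + o)*(o - 8)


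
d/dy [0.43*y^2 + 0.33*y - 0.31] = 0.86*y + 0.33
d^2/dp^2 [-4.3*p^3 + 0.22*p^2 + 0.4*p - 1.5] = 0.44 - 25.8*p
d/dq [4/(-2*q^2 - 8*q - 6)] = 4*(q + 2)/(q^2 + 4*q + 3)^2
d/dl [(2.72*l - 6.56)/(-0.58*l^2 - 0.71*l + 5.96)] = (1.5776*l^2 - 7.6096*l + 11.5536)/(0.3364*l^4 + 0.8236*l^3 - 6.4095*l^2 - 8.4632*l + 35.5216)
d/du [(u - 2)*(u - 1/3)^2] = (3*u - 1)*(9*u - 13)/9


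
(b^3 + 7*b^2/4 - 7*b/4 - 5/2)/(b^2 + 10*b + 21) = (4*b^3 + 7*b^2 - 7*b - 10)/(4*(b^2 + 10*b + 21))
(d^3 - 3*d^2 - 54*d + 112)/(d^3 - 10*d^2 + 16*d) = (d + 7)/d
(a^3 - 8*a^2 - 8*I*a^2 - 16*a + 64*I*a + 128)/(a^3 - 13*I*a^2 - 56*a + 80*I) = (a - 8)/(a - 5*I)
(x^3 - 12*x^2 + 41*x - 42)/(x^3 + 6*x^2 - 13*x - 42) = (x^2 - 9*x + 14)/(x^2 + 9*x + 14)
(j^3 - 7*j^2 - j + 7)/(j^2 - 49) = (j^2 - 1)/(j + 7)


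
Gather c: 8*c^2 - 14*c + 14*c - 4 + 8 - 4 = 8*c^2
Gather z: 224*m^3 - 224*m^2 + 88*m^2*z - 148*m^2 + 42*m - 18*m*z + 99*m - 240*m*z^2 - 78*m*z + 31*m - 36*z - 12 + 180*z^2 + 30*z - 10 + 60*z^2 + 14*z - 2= 224*m^3 - 372*m^2 + 172*m + z^2*(240 - 240*m) + z*(88*m^2 - 96*m + 8) - 24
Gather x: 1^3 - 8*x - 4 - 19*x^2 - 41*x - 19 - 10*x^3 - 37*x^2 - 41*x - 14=-10*x^3 - 56*x^2 - 90*x - 36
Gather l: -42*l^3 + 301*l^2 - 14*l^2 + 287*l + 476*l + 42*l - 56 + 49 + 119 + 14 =-42*l^3 + 287*l^2 + 805*l + 126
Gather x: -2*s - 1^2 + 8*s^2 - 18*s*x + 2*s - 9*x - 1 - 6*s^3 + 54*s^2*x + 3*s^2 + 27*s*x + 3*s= -6*s^3 + 11*s^2 + 3*s + x*(54*s^2 + 9*s - 9) - 2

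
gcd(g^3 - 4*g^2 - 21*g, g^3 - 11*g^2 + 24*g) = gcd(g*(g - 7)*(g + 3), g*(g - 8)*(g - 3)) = g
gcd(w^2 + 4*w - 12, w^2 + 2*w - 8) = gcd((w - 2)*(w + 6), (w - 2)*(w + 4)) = w - 2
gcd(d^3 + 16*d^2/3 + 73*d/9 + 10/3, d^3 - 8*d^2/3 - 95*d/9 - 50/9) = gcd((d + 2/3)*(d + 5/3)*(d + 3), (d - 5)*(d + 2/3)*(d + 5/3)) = d^2 + 7*d/3 + 10/9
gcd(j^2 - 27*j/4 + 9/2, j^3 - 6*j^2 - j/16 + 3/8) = j - 6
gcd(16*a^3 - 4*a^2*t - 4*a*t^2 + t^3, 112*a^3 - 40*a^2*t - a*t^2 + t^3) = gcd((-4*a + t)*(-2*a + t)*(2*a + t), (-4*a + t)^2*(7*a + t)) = -4*a + t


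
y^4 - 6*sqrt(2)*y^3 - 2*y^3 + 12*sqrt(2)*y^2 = y^2*(y - 2)*(y - 6*sqrt(2))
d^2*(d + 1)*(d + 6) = d^4 + 7*d^3 + 6*d^2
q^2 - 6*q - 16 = (q - 8)*(q + 2)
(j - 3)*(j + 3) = j^2 - 9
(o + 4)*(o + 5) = o^2 + 9*o + 20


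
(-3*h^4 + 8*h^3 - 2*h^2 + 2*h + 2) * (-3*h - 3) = 9*h^5 - 15*h^4 - 18*h^3 - 12*h - 6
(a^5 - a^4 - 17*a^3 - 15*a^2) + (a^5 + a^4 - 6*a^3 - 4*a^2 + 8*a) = 2*a^5 - 23*a^3 - 19*a^2 + 8*a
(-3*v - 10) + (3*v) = -10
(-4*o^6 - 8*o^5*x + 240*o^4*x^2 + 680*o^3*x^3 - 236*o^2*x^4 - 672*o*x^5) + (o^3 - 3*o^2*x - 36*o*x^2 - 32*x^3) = -4*o^6 - 8*o^5*x + 240*o^4*x^2 + 680*o^3*x^3 + o^3 - 236*o^2*x^4 - 3*o^2*x - 672*o*x^5 - 36*o*x^2 - 32*x^3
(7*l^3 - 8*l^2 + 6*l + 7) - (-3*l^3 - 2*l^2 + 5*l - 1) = 10*l^3 - 6*l^2 + l + 8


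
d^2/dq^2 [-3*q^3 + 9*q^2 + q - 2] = 18 - 18*q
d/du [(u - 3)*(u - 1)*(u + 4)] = 3*u^2 - 13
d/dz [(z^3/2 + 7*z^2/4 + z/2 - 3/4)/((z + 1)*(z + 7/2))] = (4*z^2 + 28*z + 41)/(2*(4*z^2 + 28*z + 49))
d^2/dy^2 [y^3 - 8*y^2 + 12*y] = 6*y - 16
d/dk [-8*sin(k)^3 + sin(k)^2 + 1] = 2*(1 - 12*sin(k))*sin(k)*cos(k)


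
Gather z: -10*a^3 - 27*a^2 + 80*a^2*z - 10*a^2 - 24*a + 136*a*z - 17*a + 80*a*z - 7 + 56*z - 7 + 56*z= -10*a^3 - 37*a^2 - 41*a + z*(80*a^2 + 216*a + 112) - 14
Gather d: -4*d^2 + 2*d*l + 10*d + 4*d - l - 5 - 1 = -4*d^2 + d*(2*l + 14) - l - 6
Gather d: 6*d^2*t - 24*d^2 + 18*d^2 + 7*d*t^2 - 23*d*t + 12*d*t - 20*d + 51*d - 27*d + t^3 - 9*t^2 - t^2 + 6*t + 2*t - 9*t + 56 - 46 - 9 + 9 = d^2*(6*t - 6) + d*(7*t^2 - 11*t + 4) + t^3 - 10*t^2 - t + 10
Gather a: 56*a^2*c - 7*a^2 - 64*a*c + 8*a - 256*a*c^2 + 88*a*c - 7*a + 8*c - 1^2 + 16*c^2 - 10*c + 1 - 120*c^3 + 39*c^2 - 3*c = a^2*(56*c - 7) + a*(-256*c^2 + 24*c + 1) - 120*c^3 + 55*c^2 - 5*c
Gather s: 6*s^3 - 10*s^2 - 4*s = 6*s^3 - 10*s^2 - 4*s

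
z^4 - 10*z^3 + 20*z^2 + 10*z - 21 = (z - 7)*(z - 3)*(z - 1)*(z + 1)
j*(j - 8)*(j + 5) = j^3 - 3*j^2 - 40*j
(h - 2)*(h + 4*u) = h^2 + 4*h*u - 2*h - 8*u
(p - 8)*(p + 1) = p^2 - 7*p - 8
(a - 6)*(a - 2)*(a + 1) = a^3 - 7*a^2 + 4*a + 12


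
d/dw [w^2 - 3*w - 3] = 2*w - 3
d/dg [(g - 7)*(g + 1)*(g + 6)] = 3*g^2 - 43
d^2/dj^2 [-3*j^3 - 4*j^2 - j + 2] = -18*j - 8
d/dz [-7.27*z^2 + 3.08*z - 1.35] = 3.08 - 14.54*z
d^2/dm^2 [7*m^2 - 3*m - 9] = 14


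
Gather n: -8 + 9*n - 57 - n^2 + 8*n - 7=-n^2 + 17*n - 72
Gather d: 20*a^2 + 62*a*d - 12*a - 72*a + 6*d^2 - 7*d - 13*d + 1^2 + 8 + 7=20*a^2 - 84*a + 6*d^2 + d*(62*a - 20) + 16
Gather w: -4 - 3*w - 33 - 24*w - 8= -27*w - 45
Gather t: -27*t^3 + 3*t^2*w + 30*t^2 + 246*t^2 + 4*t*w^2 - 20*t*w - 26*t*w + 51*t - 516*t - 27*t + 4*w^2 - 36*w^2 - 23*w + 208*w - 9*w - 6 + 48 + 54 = -27*t^3 + t^2*(3*w + 276) + t*(4*w^2 - 46*w - 492) - 32*w^2 + 176*w + 96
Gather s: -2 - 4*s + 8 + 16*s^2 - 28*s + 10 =16*s^2 - 32*s + 16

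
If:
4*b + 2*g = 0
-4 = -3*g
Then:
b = -2/3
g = 4/3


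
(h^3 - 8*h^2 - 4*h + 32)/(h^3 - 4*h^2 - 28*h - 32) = (h - 2)/(h + 2)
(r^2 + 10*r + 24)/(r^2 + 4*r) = (r + 6)/r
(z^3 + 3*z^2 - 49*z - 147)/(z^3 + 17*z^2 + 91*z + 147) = (z - 7)/(z + 7)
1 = 1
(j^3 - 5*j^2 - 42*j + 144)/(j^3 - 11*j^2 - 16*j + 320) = (j^2 + 3*j - 18)/(j^2 - 3*j - 40)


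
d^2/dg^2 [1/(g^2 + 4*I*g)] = 2*(-g*(g + 4*I) + 4*(g + 2*I)^2)/(g^3*(g + 4*I)^3)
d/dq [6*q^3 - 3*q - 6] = 18*q^2 - 3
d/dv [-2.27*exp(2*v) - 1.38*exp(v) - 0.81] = (-4.54*exp(v) - 1.38)*exp(v)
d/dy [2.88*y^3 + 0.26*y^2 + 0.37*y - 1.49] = 8.64*y^2 + 0.52*y + 0.37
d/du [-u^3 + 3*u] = 3 - 3*u^2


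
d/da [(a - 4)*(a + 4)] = 2*a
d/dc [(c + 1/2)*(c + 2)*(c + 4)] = 3*c^2 + 13*c + 11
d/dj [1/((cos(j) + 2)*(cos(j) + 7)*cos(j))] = (3*sin(j) + 14*sin(j)/cos(j)^2 + 18*tan(j))/((cos(j) + 2)^2*(cos(j) + 7)^2)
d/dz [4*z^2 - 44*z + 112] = 8*z - 44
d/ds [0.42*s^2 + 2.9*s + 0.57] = 0.84*s + 2.9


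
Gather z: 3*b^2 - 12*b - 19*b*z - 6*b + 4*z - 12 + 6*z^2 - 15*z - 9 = 3*b^2 - 18*b + 6*z^2 + z*(-19*b - 11) - 21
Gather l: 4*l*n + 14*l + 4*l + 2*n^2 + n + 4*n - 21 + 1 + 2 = l*(4*n + 18) + 2*n^2 + 5*n - 18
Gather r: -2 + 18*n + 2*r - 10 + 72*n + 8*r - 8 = 90*n + 10*r - 20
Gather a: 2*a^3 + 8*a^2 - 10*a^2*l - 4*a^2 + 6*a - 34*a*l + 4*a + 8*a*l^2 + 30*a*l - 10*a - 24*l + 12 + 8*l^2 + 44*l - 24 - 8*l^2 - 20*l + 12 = 2*a^3 + a^2*(4 - 10*l) + a*(8*l^2 - 4*l)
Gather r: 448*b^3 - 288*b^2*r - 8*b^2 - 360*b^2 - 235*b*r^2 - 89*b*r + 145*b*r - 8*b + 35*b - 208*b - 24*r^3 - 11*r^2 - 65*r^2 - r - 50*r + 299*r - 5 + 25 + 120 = 448*b^3 - 368*b^2 - 181*b - 24*r^3 + r^2*(-235*b - 76) + r*(-288*b^2 + 56*b + 248) + 140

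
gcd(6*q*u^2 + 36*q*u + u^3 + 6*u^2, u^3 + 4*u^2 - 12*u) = u^2 + 6*u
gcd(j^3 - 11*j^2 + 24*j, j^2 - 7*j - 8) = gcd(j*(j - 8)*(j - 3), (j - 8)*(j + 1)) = j - 8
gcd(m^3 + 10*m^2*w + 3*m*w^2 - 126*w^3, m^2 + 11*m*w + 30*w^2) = m + 6*w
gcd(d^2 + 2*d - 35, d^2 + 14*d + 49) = d + 7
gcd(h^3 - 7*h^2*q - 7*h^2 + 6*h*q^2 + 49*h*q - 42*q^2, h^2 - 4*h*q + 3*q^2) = -h + q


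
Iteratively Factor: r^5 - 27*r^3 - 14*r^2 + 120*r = (r - 5)*(r^4 + 5*r^3 - 2*r^2 - 24*r) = r*(r - 5)*(r^3 + 5*r^2 - 2*r - 24) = r*(r - 5)*(r + 4)*(r^2 + r - 6) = r*(r - 5)*(r - 2)*(r + 4)*(r + 3)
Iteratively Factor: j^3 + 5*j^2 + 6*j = (j)*(j^2 + 5*j + 6) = j*(j + 3)*(j + 2)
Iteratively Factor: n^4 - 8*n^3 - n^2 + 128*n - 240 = (n - 3)*(n^3 - 5*n^2 - 16*n + 80) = (n - 5)*(n - 3)*(n^2 - 16) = (n - 5)*(n - 3)*(n + 4)*(n - 4)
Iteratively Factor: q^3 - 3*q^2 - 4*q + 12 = (q + 2)*(q^2 - 5*q + 6) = (q - 3)*(q + 2)*(q - 2)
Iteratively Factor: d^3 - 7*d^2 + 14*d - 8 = (d - 1)*(d^2 - 6*d + 8) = (d - 2)*(d - 1)*(d - 4)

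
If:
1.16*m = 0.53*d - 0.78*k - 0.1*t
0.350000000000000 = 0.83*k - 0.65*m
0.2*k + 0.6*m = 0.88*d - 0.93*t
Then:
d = 1.35762619406528*t - 0.0859893564748112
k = 0.273984367842896*t + 0.256073388688548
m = 0.349856962014774*t - 0.211475519059239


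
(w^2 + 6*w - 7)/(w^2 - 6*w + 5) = (w + 7)/(w - 5)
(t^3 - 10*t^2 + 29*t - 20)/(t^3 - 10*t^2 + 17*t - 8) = (t^2 - 9*t + 20)/(t^2 - 9*t + 8)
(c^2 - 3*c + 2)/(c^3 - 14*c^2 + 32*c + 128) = (c^2 - 3*c + 2)/(c^3 - 14*c^2 + 32*c + 128)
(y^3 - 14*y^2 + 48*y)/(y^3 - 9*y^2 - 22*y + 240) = y/(y + 5)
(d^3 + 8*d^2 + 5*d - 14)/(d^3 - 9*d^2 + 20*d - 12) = (d^2 + 9*d + 14)/(d^2 - 8*d + 12)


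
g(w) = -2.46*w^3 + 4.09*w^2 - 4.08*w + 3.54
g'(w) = -7.38*w^2 + 8.18*w - 4.08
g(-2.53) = 79.88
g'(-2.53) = -72.01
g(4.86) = -202.07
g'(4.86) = -138.64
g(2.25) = -12.96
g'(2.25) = -23.04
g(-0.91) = 12.49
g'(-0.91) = -17.64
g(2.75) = -27.91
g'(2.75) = -37.40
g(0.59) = 2.05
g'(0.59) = -1.82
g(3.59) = -72.21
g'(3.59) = -69.83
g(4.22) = -125.71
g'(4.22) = -100.99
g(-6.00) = 706.62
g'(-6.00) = -318.84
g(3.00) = -38.31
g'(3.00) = -45.96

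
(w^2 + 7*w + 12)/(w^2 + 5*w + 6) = (w + 4)/(w + 2)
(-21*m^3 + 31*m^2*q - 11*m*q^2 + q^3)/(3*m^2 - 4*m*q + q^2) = -7*m + q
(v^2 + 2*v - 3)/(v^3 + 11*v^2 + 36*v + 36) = (v - 1)/(v^2 + 8*v + 12)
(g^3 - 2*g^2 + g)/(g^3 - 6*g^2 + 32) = g*(g^2 - 2*g + 1)/(g^3 - 6*g^2 + 32)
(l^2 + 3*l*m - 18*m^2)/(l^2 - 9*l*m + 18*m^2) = (l + 6*m)/(l - 6*m)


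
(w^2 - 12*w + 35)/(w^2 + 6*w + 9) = (w^2 - 12*w + 35)/(w^2 + 6*w + 9)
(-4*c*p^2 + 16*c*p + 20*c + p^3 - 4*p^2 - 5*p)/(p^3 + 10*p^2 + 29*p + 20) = (-4*c*p + 20*c + p^2 - 5*p)/(p^2 + 9*p + 20)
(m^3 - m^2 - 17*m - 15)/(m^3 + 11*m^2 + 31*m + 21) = (m - 5)/(m + 7)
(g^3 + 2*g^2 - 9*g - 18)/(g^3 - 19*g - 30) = (g - 3)/(g - 5)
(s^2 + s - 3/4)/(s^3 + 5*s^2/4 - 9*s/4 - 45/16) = 4*(2*s - 1)/(8*s^2 - 2*s - 15)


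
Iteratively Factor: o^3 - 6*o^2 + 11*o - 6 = (o - 2)*(o^2 - 4*o + 3) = (o - 2)*(o - 1)*(o - 3)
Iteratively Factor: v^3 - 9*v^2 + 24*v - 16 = (v - 4)*(v^2 - 5*v + 4) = (v - 4)^2*(v - 1)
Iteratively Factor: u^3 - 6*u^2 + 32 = (u + 2)*(u^2 - 8*u + 16) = (u - 4)*(u + 2)*(u - 4)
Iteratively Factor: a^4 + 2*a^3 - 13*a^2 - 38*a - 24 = (a - 4)*(a^3 + 6*a^2 + 11*a + 6) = (a - 4)*(a + 2)*(a^2 + 4*a + 3) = (a - 4)*(a + 1)*(a + 2)*(a + 3)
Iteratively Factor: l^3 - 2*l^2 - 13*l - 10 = (l + 2)*(l^2 - 4*l - 5) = (l - 5)*(l + 2)*(l + 1)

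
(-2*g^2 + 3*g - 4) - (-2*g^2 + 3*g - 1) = -3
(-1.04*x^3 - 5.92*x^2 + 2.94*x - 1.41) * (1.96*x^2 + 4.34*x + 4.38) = -2.0384*x^5 - 16.1168*x^4 - 24.4856*x^3 - 15.9336*x^2 + 6.7578*x - 6.1758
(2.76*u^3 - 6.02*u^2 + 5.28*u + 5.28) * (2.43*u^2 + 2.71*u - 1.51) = 6.7068*u^5 - 7.149*u^4 - 7.6514*u^3 + 36.2294*u^2 + 6.336*u - 7.9728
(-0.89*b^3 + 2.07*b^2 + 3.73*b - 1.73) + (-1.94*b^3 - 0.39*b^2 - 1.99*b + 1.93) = -2.83*b^3 + 1.68*b^2 + 1.74*b + 0.2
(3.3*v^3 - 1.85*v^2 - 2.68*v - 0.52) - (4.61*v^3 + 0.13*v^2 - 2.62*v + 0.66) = -1.31*v^3 - 1.98*v^2 - 0.0600000000000001*v - 1.18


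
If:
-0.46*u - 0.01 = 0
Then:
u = -0.02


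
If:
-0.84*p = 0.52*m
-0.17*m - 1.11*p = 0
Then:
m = 0.00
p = 0.00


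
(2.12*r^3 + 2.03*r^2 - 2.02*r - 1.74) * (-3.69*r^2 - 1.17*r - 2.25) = -7.8228*r^5 - 9.9711*r^4 + 0.3087*r^3 + 4.2165*r^2 + 6.5808*r + 3.915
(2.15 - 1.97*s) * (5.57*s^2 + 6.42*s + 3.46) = -10.9729*s^3 - 0.671899999999999*s^2 + 6.9868*s + 7.439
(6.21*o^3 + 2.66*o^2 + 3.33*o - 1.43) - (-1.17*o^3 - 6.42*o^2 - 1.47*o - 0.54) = 7.38*o^3 + 9.08*o^2 + 4.8*o - 0.89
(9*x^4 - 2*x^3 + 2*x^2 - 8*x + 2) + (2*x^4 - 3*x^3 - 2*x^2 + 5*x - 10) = 11*x^4 - 5*x^3 - 3*x - 8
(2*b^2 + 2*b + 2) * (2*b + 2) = 4*b^3 + 8*b^2 + 8*b + 4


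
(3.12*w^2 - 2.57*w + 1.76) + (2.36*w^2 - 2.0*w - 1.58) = 5.48*w^2 - 4.57*w + 0.18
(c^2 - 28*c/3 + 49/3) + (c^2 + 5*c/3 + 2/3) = 2*c^2 - 23*c/3 + 17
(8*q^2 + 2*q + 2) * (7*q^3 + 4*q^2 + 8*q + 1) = 56*q^5 + 46*q^4 + 86*q^3 + 32*q^2 + 18*q + 2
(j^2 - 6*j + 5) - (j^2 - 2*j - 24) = 29 - 4*j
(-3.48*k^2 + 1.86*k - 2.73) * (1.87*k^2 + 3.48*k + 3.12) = -6.5076*k^4 - 8.6322*k^3 - 9.4899*k^2 - 3.6972*k - 8.5176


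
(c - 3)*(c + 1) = c^2 - 2*c - 3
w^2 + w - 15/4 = (w - 3/2)*(w + 5/2)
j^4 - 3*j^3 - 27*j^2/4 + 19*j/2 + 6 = (j - 4)*(j - 3/2)*(j + 1/2)*(j + 2)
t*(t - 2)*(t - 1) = t^3 - 3*t^2 + 2*t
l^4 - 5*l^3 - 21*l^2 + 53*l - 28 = (l - 7)*(l - 1)^2*(l + 4)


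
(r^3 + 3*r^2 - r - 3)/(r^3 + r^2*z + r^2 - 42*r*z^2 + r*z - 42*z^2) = (-r^2 - 2*r + 3)/(-r^2 - r*z + 42*z^2)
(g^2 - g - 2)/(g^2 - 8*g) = (g^2 - g - 2)/(g*(g - 8))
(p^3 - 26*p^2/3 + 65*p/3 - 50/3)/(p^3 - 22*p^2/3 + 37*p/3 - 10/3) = (3*p - 5)/(3*p - 1)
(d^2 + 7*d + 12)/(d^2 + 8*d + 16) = (d + 3)/(d + 4)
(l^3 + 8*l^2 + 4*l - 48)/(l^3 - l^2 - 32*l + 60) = (l + 4)/(l - 5)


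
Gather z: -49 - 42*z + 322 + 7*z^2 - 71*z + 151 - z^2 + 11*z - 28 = 6*z^2 - 102*z + 396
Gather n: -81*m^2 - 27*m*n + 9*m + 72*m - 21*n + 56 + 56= -81*m^2 + 81*m + n*(-27*m - 21) + 112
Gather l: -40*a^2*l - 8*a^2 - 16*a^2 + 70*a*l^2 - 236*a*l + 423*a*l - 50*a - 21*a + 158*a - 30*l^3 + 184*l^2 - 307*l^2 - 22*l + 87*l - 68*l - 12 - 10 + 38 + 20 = -24*a^2 + 87*a - 30*l^3 + l^2*(70*a - 123) + l*(-40*a^2 + 187*a - 3) + 36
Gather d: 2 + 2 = 4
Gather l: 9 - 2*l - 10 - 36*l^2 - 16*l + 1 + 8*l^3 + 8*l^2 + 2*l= 8*l^3 - 28*l^2 - 16*l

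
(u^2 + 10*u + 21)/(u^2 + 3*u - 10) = (u^2 + 10*u + 21)/(u^2 + 3*u - 10)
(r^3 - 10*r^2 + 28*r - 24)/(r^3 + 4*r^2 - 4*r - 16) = (r^2 - 8*r + 12)/(r^2 + 6*r + 8)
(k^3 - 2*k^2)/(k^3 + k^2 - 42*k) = k*(k - 2)/(k^2 + k - 42)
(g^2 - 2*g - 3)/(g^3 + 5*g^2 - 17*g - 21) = 1/(g + 7)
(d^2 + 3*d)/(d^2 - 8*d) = (d + 3)/(d - 8)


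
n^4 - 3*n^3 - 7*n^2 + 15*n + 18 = (n - 3)^2*(n + 1)*(n + 2)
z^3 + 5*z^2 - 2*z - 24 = (z - 2)*(z + 3)*(z + 4)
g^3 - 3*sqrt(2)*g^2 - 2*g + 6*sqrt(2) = (g - 3*sqrt(2))*(g - sqrt(2))*(g + sqrt(2))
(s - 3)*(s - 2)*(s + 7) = s^3 + 2*s^2 - 29*s + 42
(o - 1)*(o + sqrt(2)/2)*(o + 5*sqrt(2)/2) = o^3 - o^2 + 3*sqrt(2)*o^2 - 3*sqrt(2)*o + 5*o/2 - 5/2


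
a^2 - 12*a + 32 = (a - 8)*(a - 4)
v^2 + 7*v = v*(v + 7)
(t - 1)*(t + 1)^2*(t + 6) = t^4 + 7*t^3 + 5*t^2 - 7*t - 6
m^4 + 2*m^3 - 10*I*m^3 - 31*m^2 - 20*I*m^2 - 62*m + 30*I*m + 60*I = (m + 2)*(m - 5*I)*(m - 3*I)*(m - 2*I)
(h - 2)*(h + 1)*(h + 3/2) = h^3 + h^2/2 - 7*h/2 - 3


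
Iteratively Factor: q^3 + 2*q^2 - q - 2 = (q + 1)*(q^2 + q - 2) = (q + 1)*(q + 2)*(q - 1)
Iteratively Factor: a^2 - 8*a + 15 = (a - 5)*(a - 3)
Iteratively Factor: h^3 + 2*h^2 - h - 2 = (h - 1)*(h^2 + 3*h + 2) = (h - 1)*(h + 2)*(h + 1)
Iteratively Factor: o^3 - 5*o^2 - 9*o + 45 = (o + 3)*(o^2 - 8*o + 15) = (o - 3)*(o + 3)*(o - 5)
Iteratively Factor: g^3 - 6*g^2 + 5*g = (g)*(g^2 - 6*g + 5) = g*(g - 5)*(g - 1)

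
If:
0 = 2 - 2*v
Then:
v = 1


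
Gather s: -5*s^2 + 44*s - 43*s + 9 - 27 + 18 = -5*s^2 + s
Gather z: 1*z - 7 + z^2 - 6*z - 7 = z^2 - 5*z - 14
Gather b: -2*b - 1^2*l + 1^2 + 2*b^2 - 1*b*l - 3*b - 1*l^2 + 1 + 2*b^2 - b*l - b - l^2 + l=4*b^2 + b*(-2*l - 6) - 2*l^2 + 2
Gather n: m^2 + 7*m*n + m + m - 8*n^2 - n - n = m^2 + 2*m - 8*n^2 + n*(7*m - 2)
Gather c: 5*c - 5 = 5*c - 5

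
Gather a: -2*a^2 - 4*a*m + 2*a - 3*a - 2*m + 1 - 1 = -2*a^2 + a*(-4*m - 1) - 2*m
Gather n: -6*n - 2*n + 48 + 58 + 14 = 120 - 8*n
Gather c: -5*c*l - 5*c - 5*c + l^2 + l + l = c*(-5*l - 10) + l^2 + 2*l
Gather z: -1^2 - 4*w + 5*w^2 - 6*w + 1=5*w^2 - 10*w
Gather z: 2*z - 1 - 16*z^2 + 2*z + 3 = -16*z^2 + 4*z + 2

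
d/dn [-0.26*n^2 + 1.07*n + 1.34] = 1.07 - 0.52*n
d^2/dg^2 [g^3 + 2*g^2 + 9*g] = 6*g + 4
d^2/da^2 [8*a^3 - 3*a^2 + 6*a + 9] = 48*a - 6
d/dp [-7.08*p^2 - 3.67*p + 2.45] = -14.16*p - 3.67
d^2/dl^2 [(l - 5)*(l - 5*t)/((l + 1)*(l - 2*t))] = 2*((l - 5)*(l + 1)^2*(l - 5*t) + (l - 5)*(l + 1)*(l - 5*t)*(l - 2*t) + (l - 5)*(l - 5*t)*(l - 2*t)^2 + (l + 1)^2*(l - 2*t)^2 + (l + 1)^2*(l - 2*t)*(-2*l + 5*t + 5) + (l + 1)*(l - 2*t)^2*(-2*l + 5*t + 5))/((l + 1)^3*(l - 2*t)^3)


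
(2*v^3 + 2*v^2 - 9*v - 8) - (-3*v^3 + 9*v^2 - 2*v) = 5*v^3 - 7*v^2 - 7*v - 8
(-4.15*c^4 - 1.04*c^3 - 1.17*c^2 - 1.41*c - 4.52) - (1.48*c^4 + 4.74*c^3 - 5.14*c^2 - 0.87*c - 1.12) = -5.63*c^4 - 5.78*c^3 + 3.97*c^2 - 0.54*c - 3.4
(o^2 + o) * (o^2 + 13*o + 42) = o^4 + 14*o^3 + 55*o^2 + 42*o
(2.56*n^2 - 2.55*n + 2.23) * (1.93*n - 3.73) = 4.9408*n^3 - 14.4703*n^2 + 13.8154*n - 8.3179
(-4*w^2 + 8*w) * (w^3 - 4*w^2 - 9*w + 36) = -4*w^5 + 24*w^4 + 4*w^3 - 216*w^2 + 288*w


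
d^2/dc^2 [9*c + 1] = 0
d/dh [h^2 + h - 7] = 2*h + 1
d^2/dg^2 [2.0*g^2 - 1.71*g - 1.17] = 4.00000000000000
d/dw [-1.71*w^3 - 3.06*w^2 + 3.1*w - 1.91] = -5.13*w^2 - 6.12*w + 3.1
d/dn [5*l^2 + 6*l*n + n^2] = 6*l + 2*n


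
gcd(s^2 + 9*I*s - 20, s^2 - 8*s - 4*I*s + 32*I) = 1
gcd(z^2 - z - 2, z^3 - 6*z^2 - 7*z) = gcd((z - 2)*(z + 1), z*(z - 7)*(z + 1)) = z + 1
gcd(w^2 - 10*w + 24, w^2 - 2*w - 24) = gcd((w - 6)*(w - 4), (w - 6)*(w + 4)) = w - 6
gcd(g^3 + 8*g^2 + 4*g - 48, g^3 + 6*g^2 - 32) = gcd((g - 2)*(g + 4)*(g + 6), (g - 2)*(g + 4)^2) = g^2 + 2*g - 8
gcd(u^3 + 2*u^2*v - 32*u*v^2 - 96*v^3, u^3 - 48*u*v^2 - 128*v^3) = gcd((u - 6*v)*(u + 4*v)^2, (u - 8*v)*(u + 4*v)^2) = u^2 + 8*u*v + 16*v^2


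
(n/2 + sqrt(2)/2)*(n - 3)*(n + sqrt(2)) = n^3/2 - 3*n^2/2 + sqrt(2)*n^2 - 3*sqrt(2)*n + n - 3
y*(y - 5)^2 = y^3 - 10*y^2 + 25*y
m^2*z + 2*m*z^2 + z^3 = z*(m + z)^2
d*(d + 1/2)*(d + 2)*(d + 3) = d^4 + 11*d^3/2 + 17*d^2/2 + 3*d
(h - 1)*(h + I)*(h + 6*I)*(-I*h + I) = -I*h^4 + 7*h^3 + 2*I*h^3 - 14*h^2 + 5*I*h^2 + 7*h - 12*I*h + 6*I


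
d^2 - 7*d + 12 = (d - 4)*(d - 3)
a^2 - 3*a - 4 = (a - 4)*(a + 1)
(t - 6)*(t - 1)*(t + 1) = t^3 - 6*t^2 - t + 6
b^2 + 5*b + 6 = (b + 2)*(b + 3)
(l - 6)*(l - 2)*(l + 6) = l^3 - 2*l^2 - 36*l + 72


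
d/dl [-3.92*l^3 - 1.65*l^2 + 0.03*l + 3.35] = -11.76*l^2 - 3.3*l + 0.03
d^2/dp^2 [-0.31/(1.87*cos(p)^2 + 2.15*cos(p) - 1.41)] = (4.336156*(1 - cos(p)^2)^2 + 3.739065*cos(p)^3 + 6.870561*cos(p)^2 - 6.538365*cos(p) - 8.83686)/(1.87*cos(p)^2 + 2.15*cos(p) - 1.41)^3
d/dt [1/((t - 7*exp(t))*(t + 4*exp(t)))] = (-(t - 7*exp(t))*(4*exp(t) + 1) + (t + 4*exp(t))*(7*exp(t) - 1))/((t - 7*exp(t))^2*(t + 4*exp(t))^2)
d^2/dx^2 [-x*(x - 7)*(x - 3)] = 20 - 6*x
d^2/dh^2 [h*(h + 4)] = 2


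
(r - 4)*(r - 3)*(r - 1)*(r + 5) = r^4 - 3*r^3 - 21*r^2 + 83*r - 60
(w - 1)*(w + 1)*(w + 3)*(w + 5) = w^4 + 8*w^3 + 14*w^2 - 8*w - 15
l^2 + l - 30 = (l - 5)*(l + 6)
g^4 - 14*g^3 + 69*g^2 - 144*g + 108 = (g - 6)*(g - 3)^2*(g - 2)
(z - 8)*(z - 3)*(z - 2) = z^3 - 13*z^2 + 46*z - 48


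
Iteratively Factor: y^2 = (y)*(y)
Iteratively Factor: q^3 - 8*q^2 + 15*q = (q)*(q^2 - 8*q + 15) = q*(q - 5)*(q - 3)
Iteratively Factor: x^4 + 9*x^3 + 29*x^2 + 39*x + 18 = (x + 3)*(x^3 + 6*x^2 + 11*x + 6) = (x + 3)^2*(x^2 + 3*x + 2) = (x + 2)*(x + 3)^2*(x + 1)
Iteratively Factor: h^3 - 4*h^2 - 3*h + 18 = (h - 3)*(h^2 - h - 6) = (h - 3)*(h + 2)*(h - 3)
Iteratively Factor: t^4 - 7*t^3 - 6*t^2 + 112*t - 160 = (t - 5)*(t^3 - 2*t^2 - 16*t + 32) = (t - 5)*(t - 4)*(t^2 + 2*t - 8) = (t - 5)*(t - 4)*(t - 2)*(t + 4)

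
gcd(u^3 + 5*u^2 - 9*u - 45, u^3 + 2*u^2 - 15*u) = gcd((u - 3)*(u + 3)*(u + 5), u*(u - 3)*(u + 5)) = u^2 + 2*u - 15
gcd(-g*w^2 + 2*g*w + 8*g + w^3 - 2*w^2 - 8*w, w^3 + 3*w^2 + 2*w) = w + 2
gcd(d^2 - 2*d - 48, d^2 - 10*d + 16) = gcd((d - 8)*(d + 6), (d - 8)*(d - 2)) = d - 8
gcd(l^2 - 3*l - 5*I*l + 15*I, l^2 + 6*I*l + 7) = 1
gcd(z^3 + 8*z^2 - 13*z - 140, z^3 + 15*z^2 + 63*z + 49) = z + 7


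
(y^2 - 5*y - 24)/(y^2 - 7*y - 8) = (y + 3)/(y + 1)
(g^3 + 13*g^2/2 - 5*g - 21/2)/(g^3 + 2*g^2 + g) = (2*g^2 + 11*g - 21)/(2*g*(g + 1))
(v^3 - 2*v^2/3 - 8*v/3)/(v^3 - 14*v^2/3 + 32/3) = v/(v - 4)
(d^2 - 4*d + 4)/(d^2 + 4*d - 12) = (d - 2)/(d + 6)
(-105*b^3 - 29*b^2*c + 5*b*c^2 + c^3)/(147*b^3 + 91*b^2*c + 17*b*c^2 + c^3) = (-5*b + c)/(7*b + c)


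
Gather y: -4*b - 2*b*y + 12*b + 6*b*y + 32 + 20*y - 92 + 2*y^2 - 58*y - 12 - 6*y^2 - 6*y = 8*b - 4*y^2 + y*(4*b - 44) - 72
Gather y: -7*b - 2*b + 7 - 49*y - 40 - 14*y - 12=-9*b - 63*y - 45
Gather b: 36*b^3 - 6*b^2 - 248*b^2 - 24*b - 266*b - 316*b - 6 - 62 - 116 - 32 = 36*b^3 - 254*b^2 - 606*b - 216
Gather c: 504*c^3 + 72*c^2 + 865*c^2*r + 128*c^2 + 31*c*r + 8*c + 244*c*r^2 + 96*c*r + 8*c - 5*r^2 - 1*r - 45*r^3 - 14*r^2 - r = 504*c^3 + c^2*(865*r + 200) + c*(244*r^2 + 127*r + 16) - 45*r^3 - 19*r^2 - 2*r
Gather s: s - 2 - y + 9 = s - y + 7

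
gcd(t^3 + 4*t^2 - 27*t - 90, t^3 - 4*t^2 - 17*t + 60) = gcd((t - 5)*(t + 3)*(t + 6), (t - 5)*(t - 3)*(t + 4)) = t - 5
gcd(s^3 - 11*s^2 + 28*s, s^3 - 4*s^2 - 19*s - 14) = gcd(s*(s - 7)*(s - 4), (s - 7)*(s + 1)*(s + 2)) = s - 7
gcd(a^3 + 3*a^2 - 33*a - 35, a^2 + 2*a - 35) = a^2 + 2*a - 35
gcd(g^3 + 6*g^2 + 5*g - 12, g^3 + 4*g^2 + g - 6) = g^2 + 2*g - 3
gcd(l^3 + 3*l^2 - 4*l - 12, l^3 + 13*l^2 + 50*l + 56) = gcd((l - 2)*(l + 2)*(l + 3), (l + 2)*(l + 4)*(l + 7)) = l + 2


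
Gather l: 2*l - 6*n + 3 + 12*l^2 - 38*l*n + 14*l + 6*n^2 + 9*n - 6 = 12*l^2 + l*(16 - 38*n) + 6*n^2 + 3*n - 3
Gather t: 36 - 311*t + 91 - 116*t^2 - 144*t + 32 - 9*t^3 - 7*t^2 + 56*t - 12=-9*t^3 - 123*t^2 - 399*t + 147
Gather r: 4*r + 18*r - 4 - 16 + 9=22*r - 11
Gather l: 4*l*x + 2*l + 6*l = l*(4*x + 8)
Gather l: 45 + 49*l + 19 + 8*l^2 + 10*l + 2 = 8*l^2 + 59*l + 66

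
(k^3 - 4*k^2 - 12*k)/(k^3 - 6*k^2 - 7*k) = (-k^2 + 4*k + 12)/(-k^2 + 6*k + 7)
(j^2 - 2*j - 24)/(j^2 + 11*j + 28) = (j - 6)/(j + 7)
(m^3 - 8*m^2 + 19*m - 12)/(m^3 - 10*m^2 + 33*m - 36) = (m - 1)/(m - 3)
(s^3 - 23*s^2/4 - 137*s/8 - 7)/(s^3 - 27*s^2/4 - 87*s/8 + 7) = (2*s + 1)/(2*s - 1)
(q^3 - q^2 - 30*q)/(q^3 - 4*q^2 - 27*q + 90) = q/(q - 3)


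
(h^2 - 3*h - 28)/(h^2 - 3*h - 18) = (-h^2 + 3*h + 28)/(-h^2 + 3*h + 18)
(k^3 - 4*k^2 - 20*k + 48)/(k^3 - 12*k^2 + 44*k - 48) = (k + 4)/(k - 4)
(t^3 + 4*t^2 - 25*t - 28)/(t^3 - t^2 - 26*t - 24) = (t^2 + 3*t - 28)/(t^2 - 2*t - 24)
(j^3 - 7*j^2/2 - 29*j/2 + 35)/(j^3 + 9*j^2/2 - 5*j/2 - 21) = (j - 5)/(j + 3)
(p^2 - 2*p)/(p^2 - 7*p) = (p - 2)/(p - 7)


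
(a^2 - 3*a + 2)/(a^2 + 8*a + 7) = (a^2 - 3*a + 2)/(a^2 + 8*a + 7)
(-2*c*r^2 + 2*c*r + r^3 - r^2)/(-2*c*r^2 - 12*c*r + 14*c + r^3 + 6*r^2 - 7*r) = r/(r + 7)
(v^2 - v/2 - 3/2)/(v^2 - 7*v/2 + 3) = (v + 1)/(v - 2)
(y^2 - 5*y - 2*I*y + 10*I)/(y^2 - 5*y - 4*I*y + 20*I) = (y - 2*I)/(y - 4*I)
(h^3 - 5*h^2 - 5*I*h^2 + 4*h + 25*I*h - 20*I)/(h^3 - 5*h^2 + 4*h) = (h - 5*I)/h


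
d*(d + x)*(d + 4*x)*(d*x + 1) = d^4*x + 5*d^3*x^2 + d^3 + 4*d^2*x^3 + 5*d^2*x + 4*d*x^2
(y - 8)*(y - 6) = y^2 - 14*y + 48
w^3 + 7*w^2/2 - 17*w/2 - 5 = (w - 2)*(w + 1/2)*(w + 5)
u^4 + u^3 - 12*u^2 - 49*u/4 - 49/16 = (u - 7/2)*(u + 1/2)^2*(u + 7/2)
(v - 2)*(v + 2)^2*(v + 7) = v^4 + 9*v^3 + 10*v^2 - 36*v - 56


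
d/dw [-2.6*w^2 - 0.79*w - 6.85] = -5.2*w - 0.79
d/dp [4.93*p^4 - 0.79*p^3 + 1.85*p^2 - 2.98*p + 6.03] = 19.72*p^3 - 2.37*p^2 + 3.7*p - 2.98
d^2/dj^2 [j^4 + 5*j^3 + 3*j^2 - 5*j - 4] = 12*j^2 + 30*j + 6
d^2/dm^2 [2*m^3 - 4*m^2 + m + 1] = 12*m - 8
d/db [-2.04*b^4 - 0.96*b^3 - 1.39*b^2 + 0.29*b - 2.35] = -8.16*b^3 - 2.88*b^2 - 2.78*b + 0.29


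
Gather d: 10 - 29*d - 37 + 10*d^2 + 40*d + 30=10*d^2 + 11*d + 3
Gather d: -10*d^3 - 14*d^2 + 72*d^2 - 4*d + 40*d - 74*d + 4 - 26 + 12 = -10*d^3 + 58*d^2 - 38*d - 10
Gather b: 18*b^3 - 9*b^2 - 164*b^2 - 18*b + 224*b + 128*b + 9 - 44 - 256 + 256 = 18*b^3 - 173*b^2 + 334*b - 35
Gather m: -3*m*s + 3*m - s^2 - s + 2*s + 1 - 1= m*(3 - 3*s) - s^2 + s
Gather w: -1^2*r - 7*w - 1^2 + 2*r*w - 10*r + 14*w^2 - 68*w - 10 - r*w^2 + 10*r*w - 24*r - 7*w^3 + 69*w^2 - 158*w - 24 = -35*r - 7*w^3 + w^2*(83 - r) + w*(12*r - 233) - 35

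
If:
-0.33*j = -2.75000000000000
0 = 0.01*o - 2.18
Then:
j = 8.33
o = 218.00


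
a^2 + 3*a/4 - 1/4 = (a - 1/4)*(a + 1)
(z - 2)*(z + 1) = z^2 - z - 2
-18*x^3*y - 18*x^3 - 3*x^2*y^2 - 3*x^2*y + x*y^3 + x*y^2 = (-6*x + y)*(3*x + y)*(x*y + x)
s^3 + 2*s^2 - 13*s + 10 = (s - 2)*(s - 1)*(s + 5)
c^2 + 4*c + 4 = (c + 2)^2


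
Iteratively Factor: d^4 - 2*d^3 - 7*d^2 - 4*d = (d)*(d^3 - 2*d^2 - 7*d - 4) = d*(d + 1)*(d^2 - 3*d - 4) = d*(d + 1)^2*(d - 4)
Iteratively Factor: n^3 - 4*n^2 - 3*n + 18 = (n - 3)*(n^2 - n - 6) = (n - 3)^2*(n + 2)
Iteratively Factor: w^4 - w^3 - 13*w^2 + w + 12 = (w - 4)*(w^3 + 3*w^2 - w - 3) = (w - 4)*(w + 1)*(w^2 + 2*w - 3) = (w - 4)*(w + 1)*(w + 3)*(w - 1)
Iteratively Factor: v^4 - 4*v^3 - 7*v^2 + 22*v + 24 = (v - 4)*(v^3 - 7*v - 6) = (v - 4)*(v - 3)*(v^2 + 3*v + 2) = (v - 4)*(v - 3)*(v + 1)*(v + 2)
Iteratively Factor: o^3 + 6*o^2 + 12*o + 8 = (o + 2)*(o^2 + 4*o + 4) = (o + 2)^2*(o + 2)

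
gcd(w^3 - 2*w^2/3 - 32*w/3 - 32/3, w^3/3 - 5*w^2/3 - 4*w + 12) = 1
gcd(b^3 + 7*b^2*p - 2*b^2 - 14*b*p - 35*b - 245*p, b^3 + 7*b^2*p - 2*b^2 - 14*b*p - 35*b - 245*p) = b^3 + 7*b^2*p - 2*b^2 - 14*b*p - 35*b - 245*p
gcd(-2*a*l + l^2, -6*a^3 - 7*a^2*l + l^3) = 1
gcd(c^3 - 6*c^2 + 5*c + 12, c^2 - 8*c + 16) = c - 4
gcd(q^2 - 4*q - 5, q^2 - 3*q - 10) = q - 5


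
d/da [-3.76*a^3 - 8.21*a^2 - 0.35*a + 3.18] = -11.28*a^2 - 16.42*a - 0.35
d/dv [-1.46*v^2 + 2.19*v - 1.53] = 2.19 - 2.92*v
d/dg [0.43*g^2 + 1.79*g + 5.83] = 0.86*g + 1.79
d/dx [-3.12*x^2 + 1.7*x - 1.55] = 1.7 - 6.24*x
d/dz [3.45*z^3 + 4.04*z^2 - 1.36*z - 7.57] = 10.35*z^2 + 8.08*z - 1.36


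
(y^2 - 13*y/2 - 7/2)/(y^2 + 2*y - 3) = (2*y^2 - 13*y - 7)/(2*(y^2 + 2*y - 3))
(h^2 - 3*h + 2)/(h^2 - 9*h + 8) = (h - 2)/(h - 8)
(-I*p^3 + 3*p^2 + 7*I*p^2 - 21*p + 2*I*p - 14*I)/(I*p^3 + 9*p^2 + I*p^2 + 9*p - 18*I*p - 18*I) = (-p^3 + p^2*(7 - 3*I) + p*(2 + 21*I) - 14)/(p^3 + p^2*(1 - 9*I) - 9*p*(2 + I) - 18)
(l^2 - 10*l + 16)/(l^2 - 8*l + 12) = (l - 8)/(l - 6)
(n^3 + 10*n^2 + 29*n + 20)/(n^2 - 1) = (n^2 + 9*n + 20)/(n - 1)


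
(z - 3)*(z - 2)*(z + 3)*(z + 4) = z^4 + 2*z^3 - 17*z^2 - 18*z + 72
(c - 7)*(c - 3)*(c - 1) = c^3 - 11*c^2 + 31*c - 21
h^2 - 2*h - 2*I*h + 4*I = (h - 2)*(h - 2*I)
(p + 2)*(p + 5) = p^2 + 7*p + 10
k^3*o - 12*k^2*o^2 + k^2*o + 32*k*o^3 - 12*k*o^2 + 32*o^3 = (k - 8*o)*(k - 4*o)*(k*o + o)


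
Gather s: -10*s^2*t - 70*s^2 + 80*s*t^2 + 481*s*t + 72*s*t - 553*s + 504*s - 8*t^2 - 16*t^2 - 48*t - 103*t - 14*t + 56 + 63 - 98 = s^2*(-10*t - 70) + s*(80*t^2 + 553*t - 49) - 24*t^2 - 165*t + 21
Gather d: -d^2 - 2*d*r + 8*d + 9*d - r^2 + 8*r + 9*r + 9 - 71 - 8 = -d^2 + d*(17 - 2*r) - r^2 + 17*r - 70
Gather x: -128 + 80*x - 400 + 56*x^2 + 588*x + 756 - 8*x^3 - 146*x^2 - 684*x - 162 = -8*x^3 - 90*x^2 - 16*x + 66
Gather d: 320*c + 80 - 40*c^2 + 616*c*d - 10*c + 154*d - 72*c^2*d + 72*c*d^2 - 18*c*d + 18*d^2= -40*c^2 + 310*c + d^2*(72*c + 18) + d*(-72*c^2 + 598*c + 154) + 80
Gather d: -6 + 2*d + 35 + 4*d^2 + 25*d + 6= 4*d^2 + 27*d + 35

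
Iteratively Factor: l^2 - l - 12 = (l + 3)*(l - 4)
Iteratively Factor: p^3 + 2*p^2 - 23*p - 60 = (p - 5)*(p^2 + 7*p + 12) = (p - 5)*(p + 4)*(p + 3)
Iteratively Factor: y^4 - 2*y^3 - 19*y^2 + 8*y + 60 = (y - 5)*(y^3 + 3*y^2 - 4*y - 12) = (y - 5)*(y + 3)*(y^2 - 4) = (y - 5)*(y + 2)*(y + 3)*(y - 2)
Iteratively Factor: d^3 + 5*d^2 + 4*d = (d)*(d^2 + 5*d + 4) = d*(d + 4)*(d + 1)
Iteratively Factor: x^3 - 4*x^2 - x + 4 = (x - 1)*(x^2 - 3*x - 4) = (x - 4)*(x - 1)*(x + 1)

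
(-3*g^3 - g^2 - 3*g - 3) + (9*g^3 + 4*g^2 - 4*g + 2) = 6*g^3 + 3*g^2 - 7*g - 1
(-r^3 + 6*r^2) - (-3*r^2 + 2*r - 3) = -r^3 + 9*r^2 - 2*r + 3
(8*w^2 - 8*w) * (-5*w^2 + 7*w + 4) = -40*w^4 + 96*w^3 - 24*w^2 - 32*w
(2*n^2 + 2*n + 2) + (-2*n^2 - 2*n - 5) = -3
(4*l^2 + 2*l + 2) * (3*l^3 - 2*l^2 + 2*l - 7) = 12*l^5 - 2*l^4 + 10*l^3 - 28*l^2 - 10*l - 14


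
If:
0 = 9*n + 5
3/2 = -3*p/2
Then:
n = -5/9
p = -1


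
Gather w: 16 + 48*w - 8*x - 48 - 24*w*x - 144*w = w*(-24*x - 96) - 8*x - 32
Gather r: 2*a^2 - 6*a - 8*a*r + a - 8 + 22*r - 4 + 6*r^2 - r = 2*a^2 - 5*a + 6*r^2 + r*(21 - 8*a) - 12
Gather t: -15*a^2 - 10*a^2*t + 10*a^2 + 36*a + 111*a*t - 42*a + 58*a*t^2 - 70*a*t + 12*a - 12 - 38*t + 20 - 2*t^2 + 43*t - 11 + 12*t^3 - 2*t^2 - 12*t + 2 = -5*a^2 + 6*a + 12*t^3 + t^2*(58*a - 4) + t*(-10*a^2 + 41*a - 7) - 1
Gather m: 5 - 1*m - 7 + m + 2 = 0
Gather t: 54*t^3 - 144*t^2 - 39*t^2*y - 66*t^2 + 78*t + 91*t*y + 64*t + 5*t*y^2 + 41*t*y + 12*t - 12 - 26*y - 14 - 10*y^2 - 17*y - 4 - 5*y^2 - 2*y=54*t^3 + t^2*(-39*y - 210) + t*(5*y^2 + 132*y + 154) - 15*y^2 - 45*y - 30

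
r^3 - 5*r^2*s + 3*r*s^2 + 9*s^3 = (r - 3*s)^2*(r + s)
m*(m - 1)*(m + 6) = m^3 + 5*m^2 - 6*m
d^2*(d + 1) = d^3 + d^2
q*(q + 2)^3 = q^4 + 6*q^3 + 12*q^2 + 8*q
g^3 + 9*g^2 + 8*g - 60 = (g - 2)*(g + 5)*(g + 6)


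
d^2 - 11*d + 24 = (d - 8)*(d - 3)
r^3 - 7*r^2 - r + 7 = (r - 7)*(r - 1)*(r + 1)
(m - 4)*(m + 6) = m^2 + 2*m - 24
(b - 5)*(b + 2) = b^2 - 3*b - 10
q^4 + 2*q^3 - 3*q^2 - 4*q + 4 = (q - 1)^2*(q + 2)^2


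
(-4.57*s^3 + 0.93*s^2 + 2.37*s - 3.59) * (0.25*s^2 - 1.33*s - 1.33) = -1.1425*s^5 + 6.3106*s^4 + 5.4337*s^3 - 5.2865*s^2 + 1.6226*s + 4.7747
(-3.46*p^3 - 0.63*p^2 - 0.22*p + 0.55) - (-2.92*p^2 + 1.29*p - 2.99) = -3.46*p^3 + 2.29*p^2 - 1.51*p + 3.54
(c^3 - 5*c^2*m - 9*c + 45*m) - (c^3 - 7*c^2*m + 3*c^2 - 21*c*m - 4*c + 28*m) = 2*c^2*m - 3*c^2 + 21*c*m - 5*c + 17*m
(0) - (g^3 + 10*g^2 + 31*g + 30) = -g^3 - 10*g^2 - 31*g - 30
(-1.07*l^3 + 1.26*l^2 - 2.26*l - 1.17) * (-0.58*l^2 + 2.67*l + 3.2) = 0.6206*l^5 - 3.5877*l^4 + 1.251*l^3 - 1.3236*l^2 - 10.3559*l - 3.744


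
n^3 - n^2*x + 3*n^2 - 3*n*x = n*(n + 3)*(n - x)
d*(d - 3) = d^2 - 3*d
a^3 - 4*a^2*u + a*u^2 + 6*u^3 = (a - 3*u)*(a - 2*u)*(a + u)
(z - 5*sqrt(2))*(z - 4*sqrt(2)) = z^2 - 9*sqrt(2)*z + 40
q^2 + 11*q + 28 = (q + 4)*(q + 7)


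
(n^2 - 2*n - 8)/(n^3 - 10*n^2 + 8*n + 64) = 1/(n - 8)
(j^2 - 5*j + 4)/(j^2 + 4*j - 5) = (j - 4)/(j + 5)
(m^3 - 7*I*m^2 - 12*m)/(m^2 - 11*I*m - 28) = m*(m - 3*I)/(m - 7*I)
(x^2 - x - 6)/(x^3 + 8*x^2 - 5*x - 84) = (x + 2)/(x^2 + 11*x + 28)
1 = 1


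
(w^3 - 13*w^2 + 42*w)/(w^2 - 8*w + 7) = w*(w - 6)/(w - 1)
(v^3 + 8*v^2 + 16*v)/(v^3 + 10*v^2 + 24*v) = (v + 4)/(v + 6)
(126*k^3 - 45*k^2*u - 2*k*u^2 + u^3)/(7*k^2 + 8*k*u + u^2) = (18*k^2 - 9*k*u + u^2)/(k + u)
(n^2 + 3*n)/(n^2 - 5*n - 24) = n/(n - 8)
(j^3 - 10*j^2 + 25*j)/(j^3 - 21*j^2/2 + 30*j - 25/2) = 2*j/(2*j - 1)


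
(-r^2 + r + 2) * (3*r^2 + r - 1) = -3*r^4 + 2*r^3 + 8*r^2 + r - 2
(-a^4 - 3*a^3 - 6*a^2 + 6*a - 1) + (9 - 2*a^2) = -a^4 - 3*a^3 - 8*a^2 + 6*a + 8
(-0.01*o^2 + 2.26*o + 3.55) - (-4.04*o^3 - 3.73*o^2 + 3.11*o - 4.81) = 4.04*o^3 + 3.72*o^2 - 0.85*o + 8.36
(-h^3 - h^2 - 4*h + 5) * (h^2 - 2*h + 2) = -h^5 + h^4 - 4*h^3 + 11*h^2 - 18*h + 10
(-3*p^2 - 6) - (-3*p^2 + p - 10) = 4 - p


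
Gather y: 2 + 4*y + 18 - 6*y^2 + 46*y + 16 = -6*y^2 + 50*y + 36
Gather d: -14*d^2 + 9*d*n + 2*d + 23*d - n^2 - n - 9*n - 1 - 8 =-14*d^2 + d*(9*n + 25) - n^2 - 10*n - 9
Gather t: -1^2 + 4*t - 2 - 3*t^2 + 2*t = -3*t^2 + 6*t - 3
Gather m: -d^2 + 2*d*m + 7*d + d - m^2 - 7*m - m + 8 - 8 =-d^2 + 8*d - m^2 + m*(2*d - 8)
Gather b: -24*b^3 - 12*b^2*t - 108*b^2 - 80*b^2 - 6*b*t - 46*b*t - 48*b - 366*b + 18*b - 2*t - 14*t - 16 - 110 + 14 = -24*b^3 + b^2*(-12*t - 188) + b*(-52*t - 396) - 16*t - 112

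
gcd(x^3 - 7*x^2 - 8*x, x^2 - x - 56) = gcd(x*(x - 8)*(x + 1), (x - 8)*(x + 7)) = x - 8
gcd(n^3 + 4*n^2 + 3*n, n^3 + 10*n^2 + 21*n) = n^2 + 3*n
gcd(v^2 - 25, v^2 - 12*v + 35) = v - 5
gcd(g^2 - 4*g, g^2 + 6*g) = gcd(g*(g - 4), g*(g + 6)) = g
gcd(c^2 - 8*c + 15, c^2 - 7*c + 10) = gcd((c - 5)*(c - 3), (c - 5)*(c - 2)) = c - 5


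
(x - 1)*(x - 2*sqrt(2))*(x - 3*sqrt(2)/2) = x^3 - 7*sqrt(2)*x^2/2 - x^2 + 7*sqrt(2)*x/2 + 6*x - 6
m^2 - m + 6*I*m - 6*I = (m - 1)*(m + 6*I)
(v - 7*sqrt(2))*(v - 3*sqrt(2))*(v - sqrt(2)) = v^3 - 11*sqrt(2)*v^2 + 62*v - 42*sqrt(2)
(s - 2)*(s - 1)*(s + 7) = s^3 + 4*s^2 - 19*s + 14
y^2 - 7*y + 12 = (y - 4)*(y - 3)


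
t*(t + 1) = t^2 + t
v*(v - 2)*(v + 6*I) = v^3 - 2*v^2 + 6*I*v^2 - 12*I*v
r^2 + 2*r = r*(r + 2)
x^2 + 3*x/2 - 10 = (x - 5/2)*(x + 4)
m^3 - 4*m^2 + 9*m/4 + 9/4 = (m - 3)*(m - 3/2)*(m + 1/2)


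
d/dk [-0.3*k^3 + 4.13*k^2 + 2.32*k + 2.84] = -0.9*k^2 + 8.26*k + 2.32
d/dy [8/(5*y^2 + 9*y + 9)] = 8*(-10*y - 9)/(5*y^2 + 9*y + 9)^2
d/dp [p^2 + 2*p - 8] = 2*p + 2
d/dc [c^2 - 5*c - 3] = 2*c - 5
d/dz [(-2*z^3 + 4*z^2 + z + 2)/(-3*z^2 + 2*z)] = (6*z^4 - 8*z^3 + 11*z^2 + 12*z - 4)/(z^2*(9*z^2 - 12*z + 4))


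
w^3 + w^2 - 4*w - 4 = (w - 2)*(w + 1)*(w + 2)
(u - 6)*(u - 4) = u^2 - 10*u + 24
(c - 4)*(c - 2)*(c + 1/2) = c^3 - 11*c^2/2 + 5*c + 4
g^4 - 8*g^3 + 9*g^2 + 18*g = g*(g - 6)*(g - 3)*(g + 1)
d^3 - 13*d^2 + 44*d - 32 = (d - 8)*(d - 4)*(d - 1)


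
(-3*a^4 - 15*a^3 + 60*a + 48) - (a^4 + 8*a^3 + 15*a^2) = -4*a^4 - 23*a^3 - 15*a^2 + 60*a + 48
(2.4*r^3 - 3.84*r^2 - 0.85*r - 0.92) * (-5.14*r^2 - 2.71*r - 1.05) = -12.336*r^5 + 13.2336*r^4 + 12.2554*r^3 + 11.0643*r^2 + 3.3857*r + 0.966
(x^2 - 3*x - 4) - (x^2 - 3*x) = -4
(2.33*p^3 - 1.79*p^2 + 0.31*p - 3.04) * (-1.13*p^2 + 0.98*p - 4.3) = -2.6329*p^5 + 4.3061*p^4 - 12.1235*p^3 + 11.436*p^2 - 4.3122*p + 13.072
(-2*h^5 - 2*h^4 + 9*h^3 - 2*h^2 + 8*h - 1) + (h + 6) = -2*h^5 - 2*h^4 + 9*h^3 - 2*h^2 + 9*h + 5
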